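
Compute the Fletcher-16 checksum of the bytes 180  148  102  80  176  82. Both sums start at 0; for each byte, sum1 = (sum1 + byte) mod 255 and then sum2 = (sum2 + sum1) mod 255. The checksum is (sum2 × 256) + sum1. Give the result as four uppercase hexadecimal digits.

6103

Running sums (mod 255):
  after byte 0 (180): sum1=180, sum2=180
  after byte 1 (148): sum1=73, sum2=253
  after byte 2 (102): sum1=175, sum2=173
  after byte 3 (80): sum1=0, sum2=173
  after byte 4 (176): sum1=176, sum2=94
  after byte 5 (82): sum1=3, sum2=97
Checksum = sum2·256 + sum1 = 97·256 + 3 = 24835 = 0x6103.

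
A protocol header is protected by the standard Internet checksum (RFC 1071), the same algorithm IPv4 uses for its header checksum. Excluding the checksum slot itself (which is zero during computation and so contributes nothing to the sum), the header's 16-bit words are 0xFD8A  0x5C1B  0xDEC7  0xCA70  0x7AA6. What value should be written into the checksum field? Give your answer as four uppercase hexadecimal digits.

One's-complement addition (fold any carry out of bit 15 back into bit 0):
  0xFD8A + 0x5C1B = 0x159A5 → wrap carry → 0x59A6
  0x59A6 + 0xDEC7 = 0x1386D → wrap carry → 0x386E
  0x386E + 0xCA70 = 0x102DE → wrap carry → 0x02DF
  0x02DF + 0x7AA6 = 0x07D85
One's-complement sum = 0x7D85.
Checksum = ~0x7D85 & 0xFFFF = 0x827A.

827A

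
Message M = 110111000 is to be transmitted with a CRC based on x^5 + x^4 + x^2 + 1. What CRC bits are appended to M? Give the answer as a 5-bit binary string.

Append 5 zeros: 11011100000000. Divide by 110101 (XOR where the leading bit is 1):
  pos 0: 110111 XOR 110101 = 000010
  pos 4: 100000 XOR 110101 = 010101
  pos 5: 101010 XOR 110101 = 011111
  pos 6: 111110 XOR 110101 = 001011
  pos 8: 101100 XOR 110101 = 011001
Remainder (last 5 bits) = 11001. This is the CRC / FCS.

11001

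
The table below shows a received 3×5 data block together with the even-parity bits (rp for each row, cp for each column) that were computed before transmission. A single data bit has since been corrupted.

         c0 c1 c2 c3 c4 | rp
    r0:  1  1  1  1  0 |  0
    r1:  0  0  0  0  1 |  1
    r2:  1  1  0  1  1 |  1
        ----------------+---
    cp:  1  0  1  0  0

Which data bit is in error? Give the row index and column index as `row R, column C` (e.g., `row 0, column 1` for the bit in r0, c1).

row 2, column 0

Recompute each row's even parity and compare to rp:
  r0: data parity 0, sent rp 0 → ok
  r1: data parity 1, sent rp 1 → ok
  r2: data parity 0, sent rp 1 → mismatch
Recompute each column's even parity and compare to cp:
  c0: data parity 0, sent cp 1 → mismatch
  c1: data parity 0, sent cp 0 → ok
  c2: data parity 1, sent cp 1 → ok
  c3: data parity 0, sent cp 0 → ok
  c4: data parity 0, sent cp 0 → ok
Exactly one row (r2) and one column (c0) fail → the flipped bit is at their intersection.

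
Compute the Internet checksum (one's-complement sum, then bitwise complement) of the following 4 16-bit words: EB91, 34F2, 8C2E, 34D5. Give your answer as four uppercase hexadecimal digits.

One's-complement addition (fold any carry out of bit 15 back into bit 0):
  0xEB91 + 0x34F2 = 0x12083 → wrap carry → 0x2084
  0x2084 + 0x8C2E = 0x0ACB2
  0xACB2 + 0x34D5 = 0x0E187
One's-complement sum = 0xE187.
Checksum = ~0xE187 & 0xFFFF = 0x1E78.

1E78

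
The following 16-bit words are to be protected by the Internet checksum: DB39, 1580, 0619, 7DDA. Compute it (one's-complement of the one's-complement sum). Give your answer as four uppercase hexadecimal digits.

8B52

One's-complement addition (fold any carry out of bit 15 back into bit 0):
  0xDB39 + 0x1580 = 0x0F0B9
  0xF0B9 + 0x0619 = 0x0F6D2
  0xF6D2 + 0x7DDA = 0x174AC → wrap carry → 0x74AD
One's-complement sum = 0x74AD.
Checksum = ~0x74AD & 0xFFFF = 0x8B52.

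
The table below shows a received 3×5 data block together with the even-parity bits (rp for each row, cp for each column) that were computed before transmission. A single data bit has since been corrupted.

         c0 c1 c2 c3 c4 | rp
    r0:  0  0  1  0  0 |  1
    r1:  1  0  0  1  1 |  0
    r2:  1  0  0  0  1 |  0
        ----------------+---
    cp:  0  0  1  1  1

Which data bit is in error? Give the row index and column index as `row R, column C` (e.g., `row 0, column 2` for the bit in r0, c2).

row 1, column 4

Recompute each row's even parity and compare to rp:
  r0: data parity 1, sent rp 1 → ok
  r1: data parity 1, sent rp 0 → mismatch
  r2: data parity 0, sent rp 0 → ok
Recompute each column's even parity and compare to cp:
  c0: data parity 0, sent cp 0 → ok
  c1: data parity 0, sent cp 0 → ok
  c2: data parity 1, sent cp 1 → ok
  c3: data parity 1, sent cp 1 → ok
  c4: data parity 0, sent cp 1 → mismatch
Exactly one row (r1) and one column (c4) fail → the flipped bit is at their intersection.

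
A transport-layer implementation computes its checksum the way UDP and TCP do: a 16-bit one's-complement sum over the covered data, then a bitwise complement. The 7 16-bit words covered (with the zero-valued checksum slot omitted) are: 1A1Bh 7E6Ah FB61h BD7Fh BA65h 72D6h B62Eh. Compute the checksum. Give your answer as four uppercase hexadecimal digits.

CB2D

One's-complement addition (fold any carry out of bit 15 back into bit 0):
  0x1A1B + 0x7E6A = 0x09885
  0x9885 + 0xFB61 = 0x193E6 → wrap carry → 0x93E7
  0x93E7 + 0xBD7F = 0x15166 → wrap carry → 0x5167
  0x5167 + 0xBA65 = 0x10BCC → wrap carry → 0x0BCD
  0x0BCD + 0x72D6 = 0x07EA3
  0x7EA3 + 0xB62E = 0x134D1 → wrap carry → 0x34D2
One's-complement sum = 0x34D2.
Checksum = ~0x34D2 & 0xFFFF = 0xCB2D.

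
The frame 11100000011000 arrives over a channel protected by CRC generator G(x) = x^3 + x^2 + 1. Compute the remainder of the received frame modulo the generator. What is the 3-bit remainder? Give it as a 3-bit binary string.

Modulo-2 division of 11100000011000 by 1101:
  pos 0: 1110 XOR 1101 = 0011
  pos 2: 1100 XOR 1101 = 0001
  pos 5: 1000 XOR 1101 = 0101
  pos 6: 1011 XOR 1101 = 0110
  pos 7: 1101 XOR 1101 = 0000
Remainder = 000 (zero — the frame passes the CRC check).

000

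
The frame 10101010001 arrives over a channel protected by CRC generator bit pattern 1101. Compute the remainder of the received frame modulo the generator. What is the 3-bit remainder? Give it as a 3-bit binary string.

111

Modulo-2 division of 10101010001 by 1101:
  pos 0: 1010 XOR 1101 = 0111
  pos 1: 1111 XOR 1101 = 0010
  pos 3: 1001 XOR 1101 = 0100
  pos 4: 1000 XOR 1101 = 0101
  pos 5: 1010 XOR 1101 = 0111
  pos 6: 1110 XOR 1101 = 0011
Remainder = 111 (nonzero — an error is detected).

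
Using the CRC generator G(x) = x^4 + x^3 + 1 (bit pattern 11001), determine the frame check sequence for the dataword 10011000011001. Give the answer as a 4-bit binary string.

1110

Append 4 zeros: 100110000110010000. Divide by 11001 (XOR where the leading bit is 1):
  pos 0: 10011 XOR 11001 = 01010
  pos 1: 10100 XOR 11001 = 01101
  pos 2: 11010 XOR 11001 = 00011
  pos 5: 11001 XOR 11001 = 00000
  pos 10: 10010 XOR 11001 = 01011
  pos 11: 10110 XOR 11001 = 01111
  pos 12: 11110 XOR 11001 = 00111
Remainder (last 4 bits) = 1110. This is the CRC / FCS.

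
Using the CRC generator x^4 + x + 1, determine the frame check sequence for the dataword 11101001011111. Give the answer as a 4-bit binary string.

Append 4 zeros: 111010010111110000. Divide by 10011 (XOR where the leading bit is 1):
  pos 0: 11101 XOR 10011 = 01110
  pos 1: 11100 XOR 10011 = 01111
  pos 2: 11110 XOR 10011 = 01101
  pos 3: 11011 XOR 10011 = 01000
  pos 4: 10000 XOR 10011 = 00011
  pos 7: 11111 XOR 10011 = 01100
  pos 8: 11001 XOR 10011 = 01010
  pos 9: 10101 XOR 10011 = 00110
  pos 11: 11000 XOR 10011 = 01011
  pos 12: 10110 XOR 10011 = 00101
Remainder (last 4 bits) = 1010. This is the CRC / FCS.

1010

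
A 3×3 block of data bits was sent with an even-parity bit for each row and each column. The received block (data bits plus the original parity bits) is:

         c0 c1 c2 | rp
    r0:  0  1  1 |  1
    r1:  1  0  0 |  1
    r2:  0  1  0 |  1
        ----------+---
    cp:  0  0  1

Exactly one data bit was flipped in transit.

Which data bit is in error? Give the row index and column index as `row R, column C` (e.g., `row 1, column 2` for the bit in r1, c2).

Recompute each row's even parity and compare to rp:
  r0: data parity 0, sent rp 1 → mismatch
  r1: data parity 1, sent rp 1 → ok
  r2: data parity 1, sent rp 1 → ok
Recompute each column's even parity and compare to cp:
  c0: data parity 1, sent cp 0 → mismatch
  c1: data parity 0, sent cp 0 → ok
  c2: data parity 1, sent cp 1 → ok
Exactly one row (r0) and one column (c0) fail → the flipped bit is at their intersection.

row 0, column 0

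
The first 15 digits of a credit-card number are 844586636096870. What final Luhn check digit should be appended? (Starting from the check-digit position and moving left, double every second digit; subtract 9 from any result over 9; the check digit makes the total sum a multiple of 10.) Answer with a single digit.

5

Partial digits right→left: 0 7 8 6 9 0 6 3 6 6 8 5 4 4 8
Double every second digit counting from the check-digit position (so the 1st, 3rd, 5th, ... of the partial from the right).
  doubled (with −9 where >9): 0 7 9 3 3 7 8 7 → sum 44
  kept as-is: 7 6 0 3 6 5 4 → sum 31
Total = 44 + 31 = 75.
Check digit = (10 − (75 mod 10)) mod 10 = 5.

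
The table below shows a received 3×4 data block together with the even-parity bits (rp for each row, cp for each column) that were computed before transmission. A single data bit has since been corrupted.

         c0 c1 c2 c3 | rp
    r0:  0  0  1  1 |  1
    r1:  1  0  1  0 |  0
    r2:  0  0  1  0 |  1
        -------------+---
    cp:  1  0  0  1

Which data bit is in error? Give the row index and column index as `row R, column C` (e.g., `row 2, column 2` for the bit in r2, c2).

row 0, column 2

Recompute each row's even parity and compare to rp:
  r0: data parity 0, sent rp 1 → mismatch
  r1: data parity 0, sent rp 0 → ok
  r2: data parity 1, sent rp 1 → ok
Recompute each column's even parity and compare to cp:
  c0: data parity 1, sent cp 1 → ok
  c1: data parity 0, sent cp 0 → ok
  c2: data parity 1, sent cp 0 → mismatch
  c3: data parity 1, sent cp 1 → ok
Exactly one row (r0) and one column (c2) fail → the flipped bit is at their intersection.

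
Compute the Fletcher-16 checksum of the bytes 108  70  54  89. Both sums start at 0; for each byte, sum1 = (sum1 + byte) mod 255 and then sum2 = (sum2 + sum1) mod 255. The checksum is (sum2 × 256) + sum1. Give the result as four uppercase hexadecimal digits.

Running sums (mod 255):
  after byte 0 (108): sum1=108, sum2=108
  after byte 1 (70): sum1=178, sum2=31
  after byte 2 (54): sum1=232, sum2=8
  after byte 3 (89): sum1=66, sum2=74
Checksum = sum2·256 + sum1 = 74·256 + 66 = 19010 = 0x4A42.

4A42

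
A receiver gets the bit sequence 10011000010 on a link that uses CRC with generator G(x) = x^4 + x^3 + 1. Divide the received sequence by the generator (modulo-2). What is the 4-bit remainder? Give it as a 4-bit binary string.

0000

Modulo-2 division of 10011000010 by 11001:
  pos 0: 10011 XOR 11001 = 01010
  pos 1: 10100 XOR 11001 = 01101
  pos 2: 11010 XOR 11001 = 00011
  pos 5: 11001 XOR 11001 = 00000
Remainder = 0000 (zero — the frame passes the CRC check).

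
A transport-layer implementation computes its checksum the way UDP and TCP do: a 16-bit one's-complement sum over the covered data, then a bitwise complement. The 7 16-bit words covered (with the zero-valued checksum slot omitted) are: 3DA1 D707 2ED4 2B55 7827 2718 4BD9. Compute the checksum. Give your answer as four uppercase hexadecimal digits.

One's-complement addition (fold any carry out of bit 15 back into bit 0):
  0x3DA1 + 0xD707 = 0x114A8 → wrap carry → 0x14A9
  0x14A9 + 0x2ED4 = 0x0437D
  0x437D + 0x2B55 = 0x06ED2
  0x6ED2 + 0x7827 = 0x0E6F9
  0xE6F9 + 0x2718 = 0x10E11 → wrap carry → 0x0E12
  0x0E12 + 0x4BD9 = 0x059EB
One's-complement sum = 0x59EB.
Checksum = ~0x59EB & 0xFFFF = 0xA614.

A614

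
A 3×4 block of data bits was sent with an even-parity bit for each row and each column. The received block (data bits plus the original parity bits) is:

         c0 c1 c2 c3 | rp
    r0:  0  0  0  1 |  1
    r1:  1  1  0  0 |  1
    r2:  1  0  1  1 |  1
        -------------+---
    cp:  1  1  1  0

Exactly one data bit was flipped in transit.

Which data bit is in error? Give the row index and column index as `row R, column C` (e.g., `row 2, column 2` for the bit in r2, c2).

row 1, column 0

Recompute each row's even parity and compare to rp:
  r0: data parity 1, sent rp 1 → ok
  r1: data parity 0, sent rp 1 → mismatch
  r2: data parity 1, sent rp 1 → ok
Recompute each column's even parity and compare to cp:
  c0: data parity 0, sent cp 1 → mismatch
  c1: data parity 1, sent cp 1 → ok
  c2: data parity 1, sent cp 1 → ok
  c3: data parity 0, sent cp 0 → ok
Exactly one row (r1) and one column (c0) fail → the flipped bit is at their intersection.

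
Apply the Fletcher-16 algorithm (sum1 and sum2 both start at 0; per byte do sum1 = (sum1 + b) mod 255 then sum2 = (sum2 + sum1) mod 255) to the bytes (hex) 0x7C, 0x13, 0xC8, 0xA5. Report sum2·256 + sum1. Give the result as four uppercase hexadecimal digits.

62FD

Running sums (mod 255):
  after byte 0 (0x7C): sum1=124, sum2=124
  after byte 1 (0x13): sum1=143, sum2=12
  after byte 2 (0xC8): sum1=88, sum2=100
  after byte 3 (0xA5): sum1=253, sum2=98
Checksum = sum2·256 + sum1 = 98·256 + 253 = 25341 = 0x62FD.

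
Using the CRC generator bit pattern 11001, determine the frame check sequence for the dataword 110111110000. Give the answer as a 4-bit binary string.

0010

Append 4 zeros: 1101111100000000. Divide by 11001 (XOR where the leading bit is 1):
  pos 0: 11011 XOR 11001 = 00010
  pos 3: 10111 XOR 11001 = 01110
  pos 4: 11100 XOR 11001 = 00101
  pos 6: 10100 XOR 11001 = 01101
  pos 7: 11010 XOR 11001 = 00011
  pos 10: 11000 XOR 11001 = 00001
Remainder (last 4 bits) = 0010. This is the CRC / FCS.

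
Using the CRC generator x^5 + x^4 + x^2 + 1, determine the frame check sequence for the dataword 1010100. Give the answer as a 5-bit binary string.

Append 5 zeros: 101010000000. Divide by 110101 (XOR where the leading bit is 1):
  pos 0: 101010 XOR 110101 = 011111
  pos 1: 111110 XOR 110101 = 001011
  pos 3: 101100 XOR 110101 = 011001
  pos 4: 110010 XOR 110101 = 000111
Remainder (last 5 bits) = 11100. This is the CRC / FCS.

11100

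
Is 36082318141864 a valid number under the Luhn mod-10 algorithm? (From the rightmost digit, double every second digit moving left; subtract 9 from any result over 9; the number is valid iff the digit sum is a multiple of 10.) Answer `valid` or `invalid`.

From the right, keep odd positions and double even positions (subtract 9 from any doubled value over 9):
  doubled (positions 2,4,...): 3 2 2 2 4 0 6 → sum 19
  kept (positions 1,3,...): 4 8 4 8 3 8 6 → sum 41
Total = 60.
60 mod 10 = 0, so the number is valid.

valid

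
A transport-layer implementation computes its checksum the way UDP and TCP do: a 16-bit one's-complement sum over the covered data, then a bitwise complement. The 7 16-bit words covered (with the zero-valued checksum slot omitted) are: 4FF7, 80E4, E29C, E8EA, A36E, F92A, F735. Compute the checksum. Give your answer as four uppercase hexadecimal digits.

CFCC

One's-complement addition (fold any carry out of bit 15 back into bit 0):
  0x4FF7 + 0x80E4 = 0x0D0DB
  0xD0DB + 0xE29C = 0x1B377 → wrap carry → 0xB378
  0xB378 + 0xE8EA = 0x19C62 → wrap carry → 0x9C63
  0x9C63 + 0xA36E = 0x13FD1 → wrap carry → 0x3FD2
  0x3FD2 + 0xF92A = 0x138FC → wrap carry → 0x38FD
  0x38FD + 0xF735 = 0x13032 → wrap carry → 0x3033
One's-complement sum = 0x3033.
Checksum = ~0x3033 & 0xFFFF = 0xCFCC.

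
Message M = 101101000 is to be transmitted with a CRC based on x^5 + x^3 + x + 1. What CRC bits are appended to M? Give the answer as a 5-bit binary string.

Append 5 zeros: 10110100000000. Divide by 101011 (XOR where the leading bit is 1):
  pos 0: 101101 XOR 101011 = 000110
  pos 3: 110000 XOR 101011 = 011011
  pos 4: 110110 XOR 101011 = 011101
  pos 5: 111010 XOR 101011 = 010001
  pos 6: 100010 XOR 101011 = 001001
  pos 8: 100100 XOR 101011 = 001111
Remainder (last 5 bits) = 01111. This is the CRC / FCS.

01111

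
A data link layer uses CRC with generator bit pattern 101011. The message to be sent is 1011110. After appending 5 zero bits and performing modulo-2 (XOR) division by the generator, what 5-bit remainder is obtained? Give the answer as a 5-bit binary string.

01110

Append 5 zeros: 101111000000. Divide by 101011 (XOR where the leading bit is 1):
  pos 0: 101111 XOR 101011 = 000100
  pos 3: 100000 XOR 101011 = 001011
  pos 5: 101100 XOR 101011 = 000111
Remainder (last 5 bits) = 01110. This is the CRC / FCS.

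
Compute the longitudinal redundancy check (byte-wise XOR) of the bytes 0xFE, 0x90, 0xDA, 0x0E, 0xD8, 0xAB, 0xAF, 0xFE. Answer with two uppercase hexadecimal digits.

98

XOR the bytes together:
  start with 0xFE
  0xFE ⊕ 0x90 = 0x6E
  0x6E ⊕ 0xDA = 0xB4
  0xB4 ⊕ 0x0E = 0xBA
  0xBA ⊕ 0xD8 = 0x62
  0x62 ⊕ 0xAB = 0xC9
  0xC9 ⊕ 0xAF = 0x66
  0x66 ⊕ 0xFE = 0x98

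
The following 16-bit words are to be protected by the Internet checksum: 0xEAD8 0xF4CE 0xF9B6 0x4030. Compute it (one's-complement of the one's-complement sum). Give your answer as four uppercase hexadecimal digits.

E670

One's-complement addition (fold any carry out of bit 15 back into bit 0):
  0xEAD8 + 0xF4CE = 0x1DFA6 → wrap carry → 0xDFA7
  0xDFA7 + 0xF9B6 = 0x1D95D → wrap carry → 0xD95E
  0xD95E + 0x4030 = 0x1198E → wrap carry → 0x198F
One's-complement sum = 0x198F.
Checksum = ~0x198F & 0xFFFF = 0xE670.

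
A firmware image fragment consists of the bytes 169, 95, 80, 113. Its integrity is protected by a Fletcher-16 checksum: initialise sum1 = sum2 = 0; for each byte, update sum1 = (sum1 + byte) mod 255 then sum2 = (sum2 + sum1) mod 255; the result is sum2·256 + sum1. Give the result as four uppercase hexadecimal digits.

D6CA

Running sums (mod 255):
  after byte 0 (169): sum1=169, sum2=169
  after byte 1 (95): sum1=9, sum2=178
  after byte 2 (80): sum1=89, sum2=12
  after byte 3 (113): sum1=202, sum2=214
Checksum = sum2·256 + sum1 = 214·256 + 202 = 54986 = 0xD6CA.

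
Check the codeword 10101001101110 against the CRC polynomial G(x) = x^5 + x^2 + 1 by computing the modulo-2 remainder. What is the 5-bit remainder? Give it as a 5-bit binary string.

00000

Modulo-2 division of 10101001101110 by 100101:
  pos 0: 101010 XOR 100101 = 001111
  pos 2: 111101 XOR 100101 = 011000
  pos 3: 110001 XOR 100101 = 010100
  pos 4: 101000 XOR 100101 = 001101
  pos 6: 110111 XOR 100101 = 010010
  pos 7: 100101 XOR 100101 = 000000
Remainder = 00000 (zero — the frame passes the CRC check).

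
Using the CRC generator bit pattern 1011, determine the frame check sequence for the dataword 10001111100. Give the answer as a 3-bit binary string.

000

Append 3 zeros: 10001111100000. Divide by 1011 (XOR where the leading bit is 1):
  pos 0: 1000 XOR 1011 = 0011
  pos 2: 1111 XOR 1011 = 0100
  pos 3: 1001 XOR 1011 = 0010
  pos 5: 1011 XOR 1011 = 0000
Remainder (last 3 bits) = 000. This is the CRC / FCS.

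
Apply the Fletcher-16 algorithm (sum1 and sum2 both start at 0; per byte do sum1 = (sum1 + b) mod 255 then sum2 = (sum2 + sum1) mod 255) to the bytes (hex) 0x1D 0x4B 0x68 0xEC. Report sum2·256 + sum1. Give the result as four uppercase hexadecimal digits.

14BD

Running sums (mod 255):
  after byte 0 (0x1D): sum1=29, sum2=29
  after byte 1 (0x4B): sum1=104, sum2=133
  after byte 2 (0x68): sum1=208, sum2=86
  after byte 3 (0xEC): sum1=189, sum2=20
Checksum = sum2·256 + sum1 = 20·256 + 189 = 5309 = 0x14BD.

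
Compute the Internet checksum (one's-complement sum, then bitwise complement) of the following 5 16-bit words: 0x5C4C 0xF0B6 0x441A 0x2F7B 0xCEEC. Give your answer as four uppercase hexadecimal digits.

One's-complement addition (fold any carry out of bit 15 back into bit 0):
  0x5C4C + 0xF0B6 = 0x14D02 → wrap carry → 0x4D03
  0x4D03 + 0x441A = 0x0911D
  0x911D + 0x2F7B = 0x0C098
  0xC098 + 0xCEEC = 0x18F84 → wrap carry → 0x8F85
One's-complement sum = 0x8F85.
Checksum = ~0x8F85 & 0xFFFF = 0x707A.

707A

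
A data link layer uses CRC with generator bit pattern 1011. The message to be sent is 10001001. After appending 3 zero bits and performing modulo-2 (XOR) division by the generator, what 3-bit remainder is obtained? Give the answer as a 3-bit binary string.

101

Append 3 zeros: 10001001000. Divide by 1011 (XOR where the leading bit is 1):
  pos 0: 1000 XOR 1011 = 0011
  pos 2: 1110 XOR 1011 = 0101
  pos 3: 1010 XOR 1011 = 0001
  pos 6: 1100 XOR 1011 = 0111
  pos 7: 1110 XOR 1011 = 0101
Remainder (last 3 bits) = 101. This is the CRC / FCS.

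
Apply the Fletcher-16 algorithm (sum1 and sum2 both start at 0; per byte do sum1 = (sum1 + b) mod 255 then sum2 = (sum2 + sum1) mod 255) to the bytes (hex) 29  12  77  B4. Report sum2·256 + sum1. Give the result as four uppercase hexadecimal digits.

Running sums (mod 255):
  after byte 0 (29): sum1=41, sum2=41
  after byte 1 (12): sum1=59, sum2=100
  after byte 2 (77): sum1=178, sum2=23
  after byte 3 (B4): sum1=103, sum2=126
Checksum = sum2·256 + sum1 = 126·256 + 103 = 32359 = 0x7E67.

7E67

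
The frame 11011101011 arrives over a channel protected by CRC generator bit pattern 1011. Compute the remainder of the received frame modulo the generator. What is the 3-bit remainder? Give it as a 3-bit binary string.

100

Modulo-2 division of 11011101011 by 1011:
  pos 0: 1101 XOR 1011 = 0110
  pos 1: 1101 XOR 1011 = 0110
  pos 2: 1101 XOR 1011 = 0110
  pos 3: 1100 XOR 1011 = 0111
  pos 4: 1111 XOR 1011 = 0100
  pos 5: 1000 XOR 1011 = 0011
  pos 7: 1111 XOR 1011 = 0100
Remainder = 100 (nonzero — an error is detected).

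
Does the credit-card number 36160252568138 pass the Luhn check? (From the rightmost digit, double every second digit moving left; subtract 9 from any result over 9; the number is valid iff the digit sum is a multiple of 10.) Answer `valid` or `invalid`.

invalid

From the right, keep odd positions and double even positions (subtract 9 from any doubled value over 9):
  doubled (positions 2,4,...): 6 7 1 1 0 2 6 → sum 23
  kept (positions 1,3,...): 8 1 6 2 2 6 6 → sum 31
Total = 54.
54 mod 10 = 4, so the number is invalid.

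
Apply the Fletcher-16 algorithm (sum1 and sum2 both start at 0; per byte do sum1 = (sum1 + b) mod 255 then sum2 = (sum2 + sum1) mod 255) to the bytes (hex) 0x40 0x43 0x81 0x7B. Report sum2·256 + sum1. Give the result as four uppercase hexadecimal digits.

4980

Running sums (mod 255):
  after byte 0 (0x40): sum1=64, sum2=64
  after byte 1 (0x43): sum1=131, sum2=195
  after byte 2 (0x81): sum1=5, sum2=200
  after byte 3 (0x7B): sum1=128, sum2=73
Checksum = sum2·256 + sum1 = 73·256 + 128 = 18816 = 0x4980.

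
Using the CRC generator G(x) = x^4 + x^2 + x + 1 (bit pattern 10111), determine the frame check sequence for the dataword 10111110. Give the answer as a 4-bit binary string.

0101

Append 4 zeros: 101111100000. Divide by 10111 (XOR where the leading bit is 1):
  pos 0: 10111 XOR 10111 = 00000
  pos 5: 11000 XOR 10111 = 01111
  pos 6: 11110 XOR 10111 = 01001
  pos 7: 10010 XOR 10111 = 00101
Remainder (last 4 bits) = 0101. This is the CRC / FCS.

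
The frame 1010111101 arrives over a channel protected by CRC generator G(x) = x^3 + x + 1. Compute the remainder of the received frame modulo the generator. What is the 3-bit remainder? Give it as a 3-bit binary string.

Modulo-2 division of 1010111101 by 1011:
  pos 0: 1010 XOR 1011 = 0001
  pos 3: 1111 XOR 1011 = 0100
  pos 4: 1001 XOR 1011 = 0010
  pos 6: 1001 XOR 1011 = 0010
Remainder = 010 (nonzero — an error is detected).

010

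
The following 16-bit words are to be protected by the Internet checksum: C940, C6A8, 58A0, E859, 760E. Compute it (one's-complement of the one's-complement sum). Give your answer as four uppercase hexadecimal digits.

B90D

One's-complement addition (fold any carry out of bit 15 back into bit 0):
  0xC940 + 0xC6A8 = 0x18FE8 → wrap carry → 0x8FE9
  0x8FE9 + 0x58A0 = 0x0E889
  0xE889 + 0xE859 = 0x1D0E2 → wrap carry → 0xD0E3
  0xD0E3 + 0x760E = 0x146F1 → wrap carry → 0x46F2
One's-complement sum = 0x46F2.
Checksum = ~0x46F2 & 0xFFFF = 0xB90D.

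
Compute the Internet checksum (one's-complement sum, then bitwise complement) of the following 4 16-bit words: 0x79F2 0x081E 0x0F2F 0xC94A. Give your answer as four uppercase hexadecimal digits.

One's-complement addition (fold any carry out of bit 15 back into bit 0):
  0x79F2 + 0x081E = 0x08210
  0x8210 + 0x0F2F = 0x0913F
  0x913F + 0xC94A = 0x15A89 → wrap carry → 0x5A8A
One's-complement sum = 0x5A8A.
Checksum = ~0x5A8A & 0xFFFF = 0xA575.

A575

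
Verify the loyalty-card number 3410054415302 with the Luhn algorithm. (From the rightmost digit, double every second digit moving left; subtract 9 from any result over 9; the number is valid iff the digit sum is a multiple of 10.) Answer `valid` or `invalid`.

From the right, keep odd positions and double even positions (subtract 9 from any doubled value over 9):
  doubled (positions 2,4,...): 0 1 8 1 0 8 → sum 18
  kept (positions 1,3,...): 2 3 1 4 0 1 3 → sum 14
Total = 32.
32 mod 10 = 2, so the number is invalid.

invalid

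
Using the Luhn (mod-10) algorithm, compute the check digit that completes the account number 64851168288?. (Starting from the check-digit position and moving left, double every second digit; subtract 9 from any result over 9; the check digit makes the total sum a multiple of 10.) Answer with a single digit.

Partial digits right→left: 8 8 2 8 6 1 1 5 8 4 6
Double every second digit counting from the check-digit position (so the 1st, 3rd, 5th, ... of the partial from the right).
  doubled (with −9 where >9): 7 4 3 2 7 3 → sum 26
  kept as-is: 8 8 1 5 4 → sum 26
Total = 26 + 26 = 52.
Check digit = (10 − (52 mod 10)) mod 10 = 8.

8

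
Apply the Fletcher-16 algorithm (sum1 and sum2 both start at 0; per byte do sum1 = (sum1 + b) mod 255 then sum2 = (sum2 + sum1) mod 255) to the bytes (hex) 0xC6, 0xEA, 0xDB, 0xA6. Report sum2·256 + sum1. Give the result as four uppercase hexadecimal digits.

Running sums (mod 255):
  after byte 0 (0xC6): sum1=198, sum2=198
  after byte 1 (0xEA): sum1=177, sum2=120
  after byte 2 (0xDB): sum1=141, sum2=6
  after byte 3 (0xA6): sum1=52, sum2=58
Checksum = sum2·256 + sum1 = 58·256 + 52 = 14900 = 0x3A34.

3A34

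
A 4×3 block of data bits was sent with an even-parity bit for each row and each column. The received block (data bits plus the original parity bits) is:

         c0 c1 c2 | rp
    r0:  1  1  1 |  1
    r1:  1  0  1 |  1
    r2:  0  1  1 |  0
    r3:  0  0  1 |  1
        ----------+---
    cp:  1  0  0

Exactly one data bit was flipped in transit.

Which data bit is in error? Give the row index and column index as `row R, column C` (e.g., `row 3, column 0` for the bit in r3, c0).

row 1, column 0

Recompute each row's even parity and compare to rp:
  r0: data parity 1, sent rp 1 → ok
  r1: data parity 0, sent rp 1 → mismatch
  r2: data parity 0, sent rp 0 → ok
  r3: data parity 1, sent rp 1 → ok
Recompute each column's even parity and compare to cp:
  c0: data parity 0, sent cp 1 → mismatch
  c1: data parity 0, sent cp 0 → ok
  c2: data parity 0, sent cp 0 → ok
Exactly one row (r1) and one column (c0) fail → the flipped bit is at their intersection.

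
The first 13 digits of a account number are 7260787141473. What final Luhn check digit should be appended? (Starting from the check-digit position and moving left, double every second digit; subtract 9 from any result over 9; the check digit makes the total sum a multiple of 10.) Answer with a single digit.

Partial digits right→left: 3 7 4 1 4 1 7 8 7 0 6 2 7
Double every second digit counting from the check-digit position (so the 1st, 3rd, 5th, ... of the partial from the right).
  doubled (with −9 where >9): 6 8 8 5 5 3 5 → sum 40
  kept as-is: 7 1 1 8 0 2 → sum 19
Total = 40 + 19 = 59.
Check digit = (10 − (59 mod 10)) mod 10 = 1.

1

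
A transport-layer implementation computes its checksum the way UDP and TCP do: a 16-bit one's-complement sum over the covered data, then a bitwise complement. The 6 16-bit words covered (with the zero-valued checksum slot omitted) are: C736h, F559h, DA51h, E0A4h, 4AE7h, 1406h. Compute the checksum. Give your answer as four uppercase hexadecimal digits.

One's-complement addition (fold any carry out of bit 15 back into bit 0):
  0xC736 + 0xF559 = 0x1BC8F → wrap carry → 0xBC90
  0xBC90 + 0xDA51 = 0x196E1 → wrap carry → 0x96E2
  0x96E2 + 0xE0A4 = 0x17786 → wrap carry → 0x7787
  0x7787 + 0x4AE7 = 0x0C26E
  0xC26E + 0x1406 = 0x0D674
One's-complement sum = 0xD674.
Checksum = ~0xD674 & 0xFFFF = 0x298B.

298B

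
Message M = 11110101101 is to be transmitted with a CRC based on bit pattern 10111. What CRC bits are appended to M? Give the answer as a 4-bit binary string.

1010

Append 4 zeros: 111101011010000. Divide by 10111 (XOR where the leading bit is 1):
  pos 0: 11110 XOR 10111 = 01001
  pos 1: 10011 XOR 10111 = 00100
  pos 3: 10001 XOR 10111 = 00110
  pos 5: 11010 XOR 10111 = 01101
  pos 6: 11011 XOR 10111 = 01100
  pos 7: 11000 XOR 10111 = 01111
  pos 8: 11110 XOR 10111 = 01001
  pos 9: 10010 XOR 10111 = 00101
Remainder (last 4 bits) = 1010. This is the CRC / FCS.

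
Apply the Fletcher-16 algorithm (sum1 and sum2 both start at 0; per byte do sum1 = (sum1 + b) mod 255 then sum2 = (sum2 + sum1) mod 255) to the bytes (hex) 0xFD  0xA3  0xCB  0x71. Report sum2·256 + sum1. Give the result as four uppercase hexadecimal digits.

Running sums (mod 255):
  after byte 0 (0xFD): sum1=253, sum2=253
  after byte 1 (0xA3): sum1=161, sum2=159
  after byte 2 (0xCB): sum1=109, sum2=13
  after byte 3 (0x71): sum1=222, sum2=235
Checksum = sum2·256 + sum1 = 235·256 + 222 = 60382 = 0xEBDE.

EBDE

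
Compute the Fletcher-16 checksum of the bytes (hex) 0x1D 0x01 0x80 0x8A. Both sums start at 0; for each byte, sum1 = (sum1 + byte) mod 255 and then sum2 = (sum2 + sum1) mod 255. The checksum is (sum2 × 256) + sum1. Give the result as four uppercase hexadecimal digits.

0329

Running sums (mod 255):
  after byte 0 (0x1D): sum1=29, sum2=29
  after byte 1 (0x01): sum1=30, sum2=59
  after byte 2 (0x80): sum1=158, sum2=217
  after byte 3 (0x8A): sum1=41, sum2=3
Checksum = sum2·256 + sum1 = 3·256 + 41 = 809 = 0x0329.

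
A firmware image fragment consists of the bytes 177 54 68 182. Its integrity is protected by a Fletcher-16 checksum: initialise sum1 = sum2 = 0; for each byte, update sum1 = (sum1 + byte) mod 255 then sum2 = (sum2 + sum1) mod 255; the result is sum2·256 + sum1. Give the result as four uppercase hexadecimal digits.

A8E2

Running sums (mod 255):
  after byte 0 (177): sum1=177, sum2=177
  after byte 1 (54): sum1=231, sum2=153
  after byte 2 (68): sum1=44, sum2=197
  after byte 3 (182): sum1=226, sum2=168
Checksum = sum2·256 + sum1 = 168·256 + 226 = 43234 = 0xA8E2.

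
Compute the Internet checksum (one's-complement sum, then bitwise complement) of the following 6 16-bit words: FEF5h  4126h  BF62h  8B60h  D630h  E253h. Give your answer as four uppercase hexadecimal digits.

BC9B

One's-complement addition (fold any carry out of bit 15 back into bit 0):
  0xFEF5 + 0x4126 = 0x1401B → wrap carry → 0x401C
  0x401C + 0xBF62 = 0x0FF7E
  0xFF7E + 0x8B60 = 0x18ADE → wrap carry → 0x8ADF
  0x8ADF + 0xD630 = 0x1610F → wrap carry → 0x6110
  0x6110 + 0xE253 = 0x14363 → wrap carry → 0x4364
One's-complement sum = 0x4364.
Checksum = ~0x4364 & 0xFFFF = 0xBC9B.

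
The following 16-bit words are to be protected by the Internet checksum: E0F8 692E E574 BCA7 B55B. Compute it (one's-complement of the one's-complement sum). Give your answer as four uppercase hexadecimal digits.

One's-complement addition (fold any carry out of bit 15 back into bit 0):
  0xE0F8 + 0x692E = 0x14A26 → wrap carry → 0x4A27
  0x4A27 + 0xE574 = 0x12F9B → wrap carry → 0x2F9C
  0x2F9C + 0xBCA7 = 0x0EC43
  0xEC43 + 0xB55B = 0x1A19E → wrap carry → 0xA19F
One's-complement sum = 0xA19F.
Checksum = ~0xA19F & 0xFFFF = 0x5E60.

5E60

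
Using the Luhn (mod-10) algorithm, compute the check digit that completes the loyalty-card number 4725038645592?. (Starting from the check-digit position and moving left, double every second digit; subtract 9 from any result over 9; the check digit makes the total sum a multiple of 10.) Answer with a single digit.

Partial digits right→left: 2 9 5 5 4 6 8 3 0 5 2 7 4
Double every second digit counting from the check-digit position (so the 1st, 3rd, 5th, ... of the partial from the right).
  doubled (with −9 where >9): 4 1 8 7 0 4 8 → sum 32
  kept as-is: 9 5 6 3 5 7 → sum 35
Total = 32 + 35 = 67.
Check digit = (10 − (67 mod 10)) mod 10 = 3.

3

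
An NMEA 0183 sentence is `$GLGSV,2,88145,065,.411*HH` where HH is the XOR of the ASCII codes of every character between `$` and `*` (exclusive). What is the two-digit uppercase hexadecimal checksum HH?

XOR the ASCII codes of the payload characters:
  'G' = 0x47 → acc = 0x47
  'L' = 0x4C → acc = 0x0B
  'G' = 0x47 → acc = 0x4C
  'S' = 0x53 → acc = 0x1F
  'V' = 0x56 → acc = 0x49
  ',' = 0x2C → acc = 0x65
  '2' = 0x32 → acc = 0x57
  ',' = 0x2C → acc = 0x7B
  '8' = 0x38 → acc = 0x43
  '8' = 0x38 → acc = 0x7B
  '1' = 0x31 → acc = 0x4A
  '4' = 0x34 → acc = 0x7E
  '5' = 0x35 → acc = 0x4B
  ',' = 0x2C → acc = 0x67
  '0' = 0x30 → acc = 0x57
  '6' = 0x36 → acc = 0x61
  '5' = 0x35 → acc = 0x54
  ',' = 0x2C → acc = 0x78
  '.' = 0x2E → acc = 0x56
  '4' = 0x34 → acc = 0x62
  '1' = 0x31 → acc = 0x53
  '1' = 0x31 → acc = 0x62
Checksum = 0x62.

62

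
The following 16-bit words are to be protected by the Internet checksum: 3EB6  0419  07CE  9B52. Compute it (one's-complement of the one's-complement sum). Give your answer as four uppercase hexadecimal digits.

1A10

One's-complement addition (fold any carry out of bit 15 back into bit 0):
  0x3EB6 + 0x0419 = 0x042CF
  0x42CF + 0x07CE = 0x04A9D
  0x4A9D + 0x9B52 = 0x0E5EF
One's-complement sum = 0xE5EF.
Checksum = ~0xE5EF & 0xFFFF = 0x1A10.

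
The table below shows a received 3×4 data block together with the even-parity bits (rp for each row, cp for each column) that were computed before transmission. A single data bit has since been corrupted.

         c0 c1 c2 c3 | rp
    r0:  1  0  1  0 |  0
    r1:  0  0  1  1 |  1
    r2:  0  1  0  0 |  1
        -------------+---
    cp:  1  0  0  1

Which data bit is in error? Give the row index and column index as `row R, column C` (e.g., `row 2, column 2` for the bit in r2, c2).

row 1, column 1

Recompute each row's even parity and compare to rp:
  r0: data parity 0, sent rp 0 → ok
  r1: data parity 0, sent rp 1 → mismatch
  r2: data parity 1, sent rp 1 → ok
Recompute each column's even parity and compare to cp:
  c0: data parity 1, sent cp 1 → ok
  c1: data parity 1, sent cp 0 → mismatch
  c2: data parity 0, sent cp 0 → ok
  c3: data parity 1, sent cp 1 → ok
Exactly one row (r1) and one column (c1) fail → the flipped bit is at their intersection.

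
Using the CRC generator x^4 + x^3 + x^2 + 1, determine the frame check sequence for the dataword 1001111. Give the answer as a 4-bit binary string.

1101

Append 4 zeros: 10011110000. Divide by 11101 (XOR where the leading bit is 1):
  pos 0: 10011 XOR 11101 = 01110
  pos 1: 11101 XOR 11101 = 00000
  pos 6: 10000 XOR 11101 = 01101
Remainder (last 4 bits) = 1101. This is the CRC / FCS.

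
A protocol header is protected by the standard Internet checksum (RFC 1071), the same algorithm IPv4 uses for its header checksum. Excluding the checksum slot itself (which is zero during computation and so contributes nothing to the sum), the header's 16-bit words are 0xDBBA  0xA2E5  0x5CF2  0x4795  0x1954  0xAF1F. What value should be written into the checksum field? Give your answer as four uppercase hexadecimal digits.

1464

One's-complement addition (fold any carry out of bit 15 back into bit 0):
  0xDBBA + 0xA2E5 = 0x17E9F → wrap carry → 0x7EA0
  0x7EA0 + 0x5CF2 = 0x0DB92
  0xDB92 + 0x4795 = 0x12327 → wrap carry → 0x2328
  0x2328 + 0x1954 = 0x03C7C
  0x3C7C + 0xAF1F = 0x0EB9B
One's-complement sum = 0xEB9B.
Checksum = ~0xEB9B & 0xFFFF = 0x1464.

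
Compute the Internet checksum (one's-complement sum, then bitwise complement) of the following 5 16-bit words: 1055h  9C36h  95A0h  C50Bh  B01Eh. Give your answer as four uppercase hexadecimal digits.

One's-complement addition (fold any carry out of bit 15 back into bit 0):
  0x1055 + 0x9C36 = 0x0AC8B
  0xAC8B + 0x95A0 = 0x1422B → wrap carry → 0x422C
  0x422C + 0xC50B = 0x10737 → wrap carry → 0x0738
  0x0738 + 0xB01E = 0x0B756
One's-complement sum = 0xB756.
Checksum = ~0xB756 & 0xFFFF = 0x48A9.

48A9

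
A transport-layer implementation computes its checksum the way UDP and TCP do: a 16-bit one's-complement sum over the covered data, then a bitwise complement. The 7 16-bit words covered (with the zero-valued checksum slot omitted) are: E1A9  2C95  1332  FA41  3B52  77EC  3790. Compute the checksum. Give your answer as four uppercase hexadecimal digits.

One's-complement addition (fold any carry out of bit 15 back into bit 0):
  0xE1A9 + 0x2C95 = 0x10E3E → wrap carry → 0x0E3F
  0x0E3F + 0x1332 = 0x02171
  0x2171 + 0xFA41 = 0x11BB2 → wrap carry → 0x1BB3
  0x1BB3 + 0x3B52 = 0x05705
  0x5705 + 0x77EC = 0x0CEF1
  0xCEF1 + 0x3790 = 0x10681 → wrap carry → 0x0682
One's-complement sum = 0x0682.
Checksum = ~0x0682 & 0xFFFF = 0xF97D.

F97D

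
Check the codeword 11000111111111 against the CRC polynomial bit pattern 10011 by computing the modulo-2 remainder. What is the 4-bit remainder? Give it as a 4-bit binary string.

Modulo-2 division of 11000111111111 by 10011:
  pos 0: 11000 XOR 10011 = 01011
  pos 1: 10111 XOR 10011 = 00100
  pos 3: 10011 XOR 10011 = 00000
  pos 8: 11111 XOR 10011 = 01100
  pos 9: 11001 XOR 10011 = 01010
Remainder = 1010 (nonzero — an error is detected).

1010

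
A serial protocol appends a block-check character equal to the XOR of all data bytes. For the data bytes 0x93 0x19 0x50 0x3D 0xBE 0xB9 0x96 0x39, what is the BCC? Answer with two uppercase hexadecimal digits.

4F

XOR the bytes together:
  start with 0x93
  0x93 ⊕ 0x19 = 0x8A
  0x8A ⊕ 0x50 = 0xDA
  0xDA ⊕ 0x3D = 0xE7
  0xE7 ⊕ 0xBE = 0x59
  0x59 ⊕ 0xB9 = 0xE0
  0xE0 ⊕ 0x96 = 0x76
  0x76 ⊕ 0x39 = 0x4F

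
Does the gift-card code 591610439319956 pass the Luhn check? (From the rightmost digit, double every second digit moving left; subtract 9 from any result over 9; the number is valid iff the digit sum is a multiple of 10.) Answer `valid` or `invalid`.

valid

From the right, keep odd positions and double even positions (subtract 9 from any doubled value over 9):
  doubled (positions 2,4,...): 1 9 6 6 0 3 9 → sum 34
  kept (positions 1,3,...): 6 9 1 9 4 1 1 5 → sum 36
Total = 70.
70 mod 10 = 0, so the number is valid.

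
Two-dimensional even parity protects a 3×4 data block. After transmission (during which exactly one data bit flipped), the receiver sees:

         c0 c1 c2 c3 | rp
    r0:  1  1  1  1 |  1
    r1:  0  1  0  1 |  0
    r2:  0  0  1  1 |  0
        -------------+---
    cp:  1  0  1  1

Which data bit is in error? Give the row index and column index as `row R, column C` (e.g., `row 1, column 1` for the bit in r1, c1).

Recompute each row's even parity and compare to rp:
  r0: data parity 0, sent rp 1 → mismatch
  r1: data parity 0, sent rp 0 → ok
  r2: data parity 0, sent rp 0 → ok
Recompute each column's even parity and compare to cp:
  c0: data parity 1, sent cp 1 → ok
  c1: data parity 0, sent cp 0 → ok
  c2: data parity 0, sent cp 1 → mismatch
  c3: data parity 1, sent cp 1 → ok
Exactly one row (r0) and one column (c2) fail → the flipped bit is at their intersection.

row 0, column 2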